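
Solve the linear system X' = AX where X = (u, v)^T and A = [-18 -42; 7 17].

u(t) = -2c_1e^(3t) - 3c_2e^(-4t), v(t) = c_1e^(3t) + c_2e^(-4t)

Coefficient matrix A = [[-18, -42], [7, 17]].
Characteristic polynomial det(A - λI) = λ^2 + λ - 12 = 0.
Eigenvalues λ = 3, -4.
For λ=3: (A-λI) row 1 is [-21, -42], so an eigenvector is (-2, 1).
For λ=-4: (A-λI) row 1 is [-14, -42], so an eigenvector is (-3, 1).
General solution: c_1e^(3t)(-2,1) + c_2e^(-4t)(-3,1).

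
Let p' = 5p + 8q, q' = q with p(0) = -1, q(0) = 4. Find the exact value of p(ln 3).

A = [[5,8],[0,1]]; eigenvalues λ = 1, 5.
Eigenvectors: (-2,1) for λ=1, (1,0) for λ=5.
From the initial condition, c_1 = 4, c_2 = 7.
p(ln 3) = (4)(3^1)(-2) + (7)(3^5)(1) = 1677.

1677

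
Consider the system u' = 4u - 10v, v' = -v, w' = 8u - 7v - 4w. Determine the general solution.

Coefficient matrix A = [[4, -10, 0], [0, -1, 0], [8, -7, -4]].
det(A - λI) = 0 gives eigenvalues λ = 4, -1, -4.
For λ=4: eigenvector (1,0,1).
For λ=-1: eigenvector (2,1,3).
For λ=-4: eigenvector (0,0,1).
General solution: C_1e^(4t)(1,0,1) + C_2e^(-t)(2,1,3) + C_3e^(-4t)(0,0,1).

u(t) = C_1e^(4t) + 2C_2e^(-t), v(t) = C_2e^(-t), w(t) = C_1e^(4t) + 3C_2e^(-t) + C_3e^(-4t)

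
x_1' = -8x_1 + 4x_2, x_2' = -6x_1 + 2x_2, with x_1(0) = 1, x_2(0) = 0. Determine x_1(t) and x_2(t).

x_1(t) = -2e^(-2t) + 3e^(-4t), x_2(t) = -3e^(-2t) + 3e^(-4t)

Coefficient matrix A = [[-8, 4], [-6, 2]].
Characteristic polynomial det(A - λI) = λ^2 + 6λ + 8 = 0.
Eigenvalues λ = -4, -2.
For λ=-4: (A-λI) row 1 is [-4, 4], so an eigenvector is (1, 1).
For λ=-2: (A-λI) row 1 is [-6, 4], so an eigenvector is (-2, -3).
General solution: C_1e^(-4t)(1,1) + C_2e^(-2t)(-2,-3).
Applying x_1(0)=1, x_2(0)=0 gives C_1=3, C_2=1.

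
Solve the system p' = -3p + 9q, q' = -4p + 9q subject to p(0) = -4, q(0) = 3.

p(t) = 51te^(3t) - 4e^(3t), q(t) = 34te^(3t) + 3e^(3t)

Coefficient matrix A = [[-3, 9], [-4, 9]].
Characteristic polynomial det(A - λI) = λ^2 - 6λ + 9 = 0.
Single eigenvalue λ = 3 with algebraic multiplicity 2.
Eigenvector v = (3,2); generalized eigenvector w with (A-λI)w=v is (1,1).
General solution: e^(3t)[K_1·v + K_2·(t·v + w)].
Applying p(0)=-4, q(0)=3 gives K_1=-7, K_2=17.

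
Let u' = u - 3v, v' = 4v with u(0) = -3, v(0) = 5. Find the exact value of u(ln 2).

A = [[1,-3],[0,4]]; eigenvalues λ = 1, 4.
Eigenvectors: (-1,0) for λ=1, (1,-1) for λ=4.
From the initial condition, c_1 = -2, c_2 = -5.
u(ln 2) = (-2)(2^1)(-1) + (-5)(2^4)(1) = -76.

-76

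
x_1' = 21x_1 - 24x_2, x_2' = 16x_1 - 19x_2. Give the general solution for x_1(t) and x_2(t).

x_1(t) = K_1e^(-3t) + 3K_2e^(5t), x_2(t) = K_1e^(-3t) + 2K_2e^(5t)

Coefficient matrix A = [[21, -24], [16, -19]].
Characteristic polynomial det(A - λI) = λ^2 - 2λ - 15 = 0.
Eigenvalues λ = -3, 5.
For λ=-3: (A-λI) row 1 is [24, -24], so an eigenvector is (1, 1).
For λ=5: (A-λI) row 1 is [16, -24], so an eigenvector is (3, 2).
General solution: K_1e^(-3t)(1,1) + K_2e^(5t)(3,2).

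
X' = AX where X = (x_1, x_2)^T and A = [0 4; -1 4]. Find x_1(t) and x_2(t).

Coefficient matrix A = [[0, 4], [-1, 4]].
Characteristic polynomial det(A - λI) = λ^2 - 4λ + 4 = 0.
Single eigenvalue λ = 2 with algebraic multiplicity 2.
Eigenvector v = (-2,-1); generalized eigenvector w with (A-λI)w=v is (-3,-2).
General solution: e^(2t)[C_1·v + C_2·(t·v + w)].

x_1(t) = -2C_1e^(2t) - 2C_2te^(2t) - 3C_2e^(2t), x_2(t) = -C_1e^(2t) - C_2te^(2t) - 2C_2e^(2t)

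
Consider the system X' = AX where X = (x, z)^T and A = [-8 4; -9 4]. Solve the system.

Coefficient matrix A = [[-8, 4], [-9, 4]].
Characteristic polynomial det(A - λI) = λ^2 + 4λ + 4 = 0.
Single eigenvalue λ = -2 with algebraic multiplicity 2.
Eigenvector v = (2,3); generalized eigenvector w with (A-λI)w=v is (1,2).
General solution: e^(-2t)[C_1·v + C_2·(t·v + w)].

x(t) = 2C_1e^(-2t) + 2C_2te^(-2t) + C_2e^(-2t), z(t) = 3C_1e^(-2t) + 3C_2te^(-2t) + 2C_2e^(-2t)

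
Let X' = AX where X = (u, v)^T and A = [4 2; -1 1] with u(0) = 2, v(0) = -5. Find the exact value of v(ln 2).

A = [[4,2],[-1,1]]; eigenvalues λ = 3, 2.
Eigenvectors: (-2,1) for λ=3, (1,-1) for λ=2.
From the initial condition, c_1 = 3, c_2 = 8.
v(ln 2) = (3)(2^3)(1) + (8)(2^2)(-1) = -8.

-8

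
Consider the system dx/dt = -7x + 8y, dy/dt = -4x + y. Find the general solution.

x(t) = K_1e^(-3t)sin(4t) - K_1e^(-3t)cos(4t) - K_2e^(-3t)sin(4t) - K_2e^(-3t)cos(4t), y(t) = K_1e^(-3t)sin(4t) - K_2e^(-3t)cos(4t)

Coefficient matrix A = [[-7, 8], [-4, 1]].
Characteristic polynomial det(A - λI) = λ^2 + 6λ + 25 = 0.
Eigenvalues λ = -3 ± 4i (complex conjugate pair).
For λ=-3+4i: an eigenvector is (-1,0) - i(1,1) = (-1 - i, 0 - i).
A real fundamental pair from Re and Im of e^((-3+4i)t)v: X_1 = e^(-3t)(cos(4t)·(-1,0) + sin(4t)·(1,1)), X_2 = e^(-3t)(sin(4t)·(-1,0) - cos(4t)·(1,1)).
General solution: K_1X_1 + K_2X_2.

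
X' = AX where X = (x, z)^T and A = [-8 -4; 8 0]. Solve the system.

x(t) = C_1e^(-4t)sin(4t) - C_2e^(-4t)cos(4t), z(t) = -C_1e^(-4t)sin(4t) - C_1e^(-4t)cos(4t) - C_2e^(-4t)sin(4t) + C_2e^(-4t)cos(4t)

Coefficient matrix A = [[-8, -4], [8, 0]].
Characteristic polynomial det(A - λI) = λ^2 + 8λ + 32 = 0.
Eigenvalues λ = -4 ± 4i (complex conjugate pair).
For λ=-4+4i: an eigenvector is (0,-1) - i(1,-1) = (0 - i, -1 + i).
A real fundamental pair from Re and Im of e^((-4+4i)t)v: X_1 = e^(-4t)(cos(4t)·(0,-1) + sin(4t)·(1,-1)), X_2 = e^(-4t)(sin(4t)·(0,-1) - cos(4t)·(1,-1)).
General solution: C_1X_1 + C_2X_2.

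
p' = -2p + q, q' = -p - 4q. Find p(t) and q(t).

Coefficient matrix A = [[-2, 1], [-1, -4]].
Characteristic polynomial det(A - λI) = λ^2 + 6λ + 9 = 0.
Single eigenvalue λ = -3 with algebraic multiplicity 2.
Eigenvector v = (-1,1); generalized eigenvector w with (A-λI)w=v is (-3,2).
General solution: e^(-3t)[C_1·v + C_2·(t·v + w)].

p(t) = -C_1e^(-3t) - C_2te^(-3t) - 3C_2e^(-3t), q(t) = C_1e^(-3t) + C_2te^(-3t) + 2C_2e^(-3t)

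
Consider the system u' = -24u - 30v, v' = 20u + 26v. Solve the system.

u(t) = -K_1e^(6t) + 3K_2e^(-4t), v(t) = K_1e^(6t) - 2K_2e^(-4t)

Coefficient matrix A = [[-24, -30], [20, 26]].
Characteristic polynomial det(A - λI) = λ^2 - 2λ - 24 = 0.
Eigenvalues λ = 6, -4.
For λ=6: (A-λI) row 1 is [-30, -30], so an eigenvector is (-1, 1).
For λ=-4: (A-λI) row 1 is [-20, -30], so an eigenvector is (3, -2).
General solution: K_1e^(6t)(-1,1) + K_2e^(-4t)(3,-2).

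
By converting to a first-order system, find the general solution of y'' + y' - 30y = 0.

Let x_1 = y, x_2 = y'. Then x_1' = x_2 and x_2' = 30x_1 - x_2.
A = [[0,1],[30,-1]]; det(A-λI) = λ^2 + λ - 30.
Eigenvalues λ = -6, 5 with eigenvectors (1,-6), (1,5).

y(t) = K_1e^(-6t) + K_2e^(5t)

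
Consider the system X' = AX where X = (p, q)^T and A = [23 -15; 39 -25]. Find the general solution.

p(t) = -C_1e^(-t)sin(3t) - 2C_1e^(-t)cos(3t) - 2C_2e^(-t)sin(3t) + C_2e^(-t)cos(3t), q(t) = -2C_1e^(-t)sin(3t) - 3C_1e^(-t)cos(3t) - 3C_2e^(-t)sin(3t) + 2C_2e^(-t)cos(3t)

Coefficient matrix A = [[23, -15], [39, -25]].
Characteristic polynomial det(A - λI) = λ^2 + 2λ + 10 = 0.
Eigenvalues λ = -1 ± 3i (complex conjugate pair).
For λ=-1+3i: an eigenvector is (-2,-3) - i(-1,-2) = (-2 + i, -3 + 2i).
A real fundamental pair from Re and Im of e^((-1+3i)t)v: X_1 = e^(-t)(cos(3t)·(-2,-3) + sin(3t)·(-1,-2)), X_2 = e^(-t)(sin(3t)·(-2,-3) - cos(3t)·(-1,-2)).
General solution: C_1X_1 + C_2X_2.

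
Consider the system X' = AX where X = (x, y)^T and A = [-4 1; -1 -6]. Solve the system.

x(t) = K_1e^(-5t) + K_2te^(-5t), y(t) = -K_1e^(-5t) - K_2te^(-5t) + K_2e^(-5t)

Coefficient matrix A = [[-4, 1], [-1, -6]].
Characteristic polynomial det(A - λI) = λ^2 + 10λ + 25 = 0.
Single eigenvalue λ = -5 with algebraic multiplicity 2.
Eigenvector v = (1,-1); generalized eigenvector w with (A-λI)w=v is (0,1).
General solution: e^(-5t)[K_1·v + K_2·(t·v + w)].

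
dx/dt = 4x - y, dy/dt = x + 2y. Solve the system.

Coefficient matrix A = [[4, -1], [1, 2]].
Characteristic polynomial det(A - λI) = λ^2 - 6λ + 9 = 0.
Single eigenvalue λ = 3 with algebraic multiplicity 2.
Eigenvector v = (1,1); generalized eigenvector w with (A-λI)w=v is (2,1).
General solution: e^(3t)[C_1·v + C_2·(t·v + w)].

x(t) = C_1e^(3t) + C_2te^(3t) + 2C_2e^(3t), y(t) = C_1e^(3t) + C_2te^(3t) + C_2e^(3t)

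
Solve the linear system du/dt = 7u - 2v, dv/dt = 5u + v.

u(t) = -c_1e^(4t)sin(t) + c_1e^(4t)cos(t) + c_2e^(4t)sin(t) + c_2e^(4t)cos(t), v(t) = -c_1e^(4t)sin(t) + 2c_1e^(4t)cos(t) + 2c_2e^(4t)sin(t) + c_2e^(4t)cos(t)

Coefficient matrix A = [[7, -2], [5, 1]].
Characteristic polynomial det(A - λI) = λ^2 - 8λ + 17 = 0.
Eigenvalues λ = 4 ± i (complex conjugate pair).
For λ=4+i: an eigenvector is (1,2) - i(-1,-1) = (1 + i, 2 + i).
A real fundamental pair from Re and Im of e^((4+i)t)v: X_1 = e^(4t)(cos(t)·(1,2) + sin(t)·(-1,-1)), X_2 = e^(4t)(sin(t)·(1,2) - cos(t)·(-1,-1)).
General solution: c_1X_1 + c_2X_2.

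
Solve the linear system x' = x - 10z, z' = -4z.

Coefficient matrix A = [[1, -10], [0, -4]].
Characteristic polynomial det(A - λI) = λ^2 + 3λ - 4 = 0.
Eigenvalues λ = 1, -4.
For λ=1: (A-λI) row 1 is [0, -10], so an eigenvector is (-1, 0).
For λ=-4: (A-λI) row 1 is [5, -10], so an eigenvector is (2, 1).
General solution: c_1e^(t)(-1,0) + c_2e^(-4t)(2,1).

x(t) = -c_1e^(t) + 2c_2e^(-4t), z(t) = c_2e^(-4t)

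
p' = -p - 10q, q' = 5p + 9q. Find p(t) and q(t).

Coefficient matrix A = [[-1, -10], [5, 9]].
Characteristic polynomial det(A - λI) = λ^2 - 8λ + 41 = 0.
Eigenvalues λ = 4 ± 5i (complex conjugate pair).
For λ=4+5i: an eigenvector is (1,-1) - i(1,0) = (1 - i, -1).
A real fundamental pair from Re and Im of e^((4+5i)t)v: X_1 = e^(4t)(cos(5t)·(1,-1) + sin(5t)·(1,0)), X_2 = e^(4t)(sin(5t)·(1,-1) - cos(5t)·(1,0)).
General solution: C_1X_1 + C_2X_2.

p(t) = C_1e^(4t)sin(5t) + C_1e^(4t)cos(5t) + C_2e^(4t)sin(5t) - C_2e^(4t)cos(5t), q(t) = -C_1e^(4t)cos(5t) - C_2e^(4t)sin(5t)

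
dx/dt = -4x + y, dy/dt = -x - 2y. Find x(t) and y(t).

x(t) = -C_1e^(-3t) - C_2te^(-3t) + 3C_2e^(-3t), y(t) = -C_1e^(-3t) - C_2te^(-3t) + 2C_2e^(-3t)

Coefficient matrix A = [[-4, 1], [-1, -2]].
Characteristic polynomial det(A - λI) = λ^2 + 6λ + 9 = 0.
Single eigenvalue λ = -3 with algebraic multiplicity 2.
Eigenvector v = (-1,-1); generalized eigenvector w with (A-λI)w=v is (3,2).
General solution: e^(-3t)[C_1·v + C_2·(t·v + w)].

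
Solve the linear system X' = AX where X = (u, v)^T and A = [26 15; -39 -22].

Coefficient matrix A = [[26, 15], [-39, -22]].
Characteristic polynomial det(A - λI) = λ^2 - 4λ + 13 = 0.
Eigenvalues λ = 2 ± 3i (complex conjugate pair).
For λ=2+3i: an eigenvector is (2,-3) - i(1,-2) = (2 - i, -3 + 2i).
A real fundamental pair from Re and Im of e^((2+3i)t)v: X_1 = e^(2t)(cos(3t)·(2,-3) + sin(3t)·(1,-2)), X_2 = e^(2t)(sin(3t)·(2,-3) - cos(3t)·(1,-2)).
General solution: C_1X_1 + C_2X_2.

u(t) = C_1e^(2t)sin(3t) + 2C_1e^(2t)cos(3t) + 2C_2e^(2t)sin(3t) - C_2e^(2t)cos(3t), v(t) = -2C_1e^(2t)sin(3t) - 3C_1e^(2t)cos(3t) - 3C_2e^(2t)sin(3t) + 2C_2e^(2t)cos(3t)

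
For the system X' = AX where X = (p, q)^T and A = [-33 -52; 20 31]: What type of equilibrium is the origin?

A = [[-33,-52],[20,31]]; det(A-λI) = λ^2 + 2λ + 17.
λ = -1 ± 4i: negative real part.

stable spiral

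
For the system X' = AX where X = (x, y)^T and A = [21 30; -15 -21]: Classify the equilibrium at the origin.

A = [[21,30],[-15,-21]]; det(A-λI) = λ^2 + 9.
λ = 0 ± 3i: zero real part.

center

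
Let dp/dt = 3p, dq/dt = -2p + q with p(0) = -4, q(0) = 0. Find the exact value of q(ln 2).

24

A = [[3,0],[-2,1]]; eigenvalues λ = 1, 3.
Eigenvectors: (0,1) for λ=1, (-1,1) for λ=3.
From the initial condition, c_1 = -4, c_2 = 4.
q(ln 2) = (-4)(2^1)(1) + (4)(2^3)(1) = 24.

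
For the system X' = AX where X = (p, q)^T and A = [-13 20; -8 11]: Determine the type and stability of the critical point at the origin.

A = [[-13,20],[-8,11]]; det(A-λI) = λ^2 + 2λ + 17.
λ = -1 ± 4i: negative real part.

stable spiral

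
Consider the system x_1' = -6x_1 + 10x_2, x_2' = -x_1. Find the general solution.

x_1(t) = C_1e^(-3t)sin(t) + 3C_1e^(-3t)cos(t) + 3C_2e^(-3t)sin(t) - C_2e^(-3t)cos(t), x_2(t) = C_1e^(-3t)cos(t) + C_2e^(-3t)sin(t)

Coefficient matrix A = [[-6, 10], [-1, 0]].
Characteristic polynomial det(A - λI) = λ^2 + 6λ + 10 = 0.
Eigenvalues λ = -3 ± i (complex conjugate pair).
For λ=-3+i: an eigenvector is (3,1) - i(1,0) = (3 - i, 1).
A real fundamental pair from Re and Im of e^((-3+i)t)v: X_1 = e^(-3t)(cos(t)·(3,1) + sin(t)·(1,0)), X_2 = e^(-3t)(sin(t)·(3,1) - cos(t)·(1,0)).
General solution: C_1X_1 + C_2X_2.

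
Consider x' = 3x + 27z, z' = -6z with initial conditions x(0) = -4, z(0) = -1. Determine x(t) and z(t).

Coefficient matrix A = [[3, 27], [0, -6]].
Characteristic polynomial det(A - λI) = λ^2 + 3λ - 18 = 0.
Eigenvalues λ = 3, -6.
For λ=3: (A-λI) row 1 is [0, 27], so an eigenvector is (-1, 0).
For λ=-6: (A-λI) row 1 is [9, 27], so an eigenvector is (3, -1).
General solution: C_1e^(3t)(-1,0) + C_2e^(-6t)(3,-1).
Applying x(0)=-4, z(0)=-1 gives C_1=7, C_2=1.

x(t) = -7e^(3t) + 3e^(-6t), z(t) = -e^(-6t)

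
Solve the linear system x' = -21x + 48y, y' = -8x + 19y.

Coefficient matrix A = [[-21, 48], [-8, 19]].
Characteristic polynomial det(A - λI) = λ^2 + 2λ - 15 = 0.
Eigenvalues λ = 3, -5.
For λ=3: (A-λI) row 1 is [-24, 48], so an eigenvector is (-2, -1).
For λ=-5: (A-λI) row 1 is [-16, 48], so an eigenvector is (-3, -1).
General solution: c_1e^(3t)(-2,-1) + c_2e^(-5t)(-3,-1).

x(t) = -2c_1e^(3t) - 3c_2e^(-5t), y(t) = -c_1e^(3t) - c_2e^(-5t)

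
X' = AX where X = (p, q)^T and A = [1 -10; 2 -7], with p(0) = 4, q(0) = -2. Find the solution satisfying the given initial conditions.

Coefficient matrix A = [[1, -10], [2, -7]].
Characteristic polynomial det(A - λI) = λ^2 + 6λ + 13 = 0.
Eigenvalues λ = -3 ± 2i (complex conjugate pair).
For λ=-3+2i: an eigenvector is (-2,-1) - i(1,0) = (-2 - i, -1).
A real fundamental pair from Re and Im of e^((-3+2i)t)v: X_1 = e^(-3t)(cos(2t)·(-2,-1) + sin(2t)·(1,0)), X_2 = e^(-3t)(sin(2t)·(-2,-1) - cos(2t)·(1,0)).
General solution: K_1X_1 + K_2X_2.
Applying p(0)=4, q(0)=-2 gives K_1=2, K_2=-8.

p(t) = 18e^(-3t)sin(2t) + 4e^(-3t)cos(2t), q(t) = 8e^(-3t)sin(2t) - 2e^(-3t)cos(2t)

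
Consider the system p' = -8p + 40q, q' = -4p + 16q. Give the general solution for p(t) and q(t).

Coefficient matrix A = [[-8, 40], [-4, 16]].
Characteristic polynomial det(A - λI) = λ^2 - 8λ + 32 = 0.
Eigenvalues λ = 4 ± 4i (complex conjugate pair).
For λ=4+4i: an eigenvector is (-3,-1) - i(-1,0) = (-3 + i, -1).
A real fundamental pair from Re and Im of e^((4+4i)t)v: X_1 = e^(4t)(cos(4t)·(-3,-1) + sin(4t)·(-1,0)), X_2 = e^(4t)(sin(4t)·(-3,-1) - cos(4t)·(-1,0)).
General solution: C_1X_1 + C_2X_2.

p(t) = -C_1e^(4t)sin(4t) - 3C_1e^(4t)cos(4t) - 3C_2e^(4t)sin(4t) + C_2e^(4t)cos(4t), q(t) = -C_1e^(4t)cos(4t) - C_2e^(4t)sin(4t)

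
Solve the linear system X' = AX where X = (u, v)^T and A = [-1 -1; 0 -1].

u(t) = c_1e^(-t) + c_2te^(-t) - 3c_2e^(-t), v(t) = -c_2e^(-t)

Coefficient matrix A = [[-1, -1], [0, -1]].
Characteristic polynomial det(A - λI) = λ^2 + 2λ + 1 = 0.
Single eigenvalue λ = -1 with algebraic multiplicity 2.
Eigenvector v = (1,0); generalized eigenvector w with (A-λI)w=v is (-3,-1).
General solution: e^(-t)[c_1·v + c_2·(t·v + w)].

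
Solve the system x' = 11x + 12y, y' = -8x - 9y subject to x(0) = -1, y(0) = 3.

Coefficient matrix A = [[11, 12], [-8, -9]].
Characteristic polynomial det(A - λI) = λ^2 - 2λ - 3 = 0.
Eigenvalues λ = -1, 3.
For λ=-1: (A-λI) row 1 is [12, 12], so an eigenvector is (1, -1).
For λ=3: (A-λI) row 1 is [8, 12], so an eigenvector is (-3, 2).
General solution: C_1e^(-t)(1,-1) + C_2e^(3t)(-3,2).
Applying x(0)=-1, y(0)=3 gives C_1=-7, C_2=-2.

x(t) = 6e^(3t) - 7e^(-t), y(t) = -4e^(3t) + 7e^(-t)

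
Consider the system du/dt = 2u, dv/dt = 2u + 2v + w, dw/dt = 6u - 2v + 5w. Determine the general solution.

Coefficient matrix A = [[2, 0, 0], [2, 2, 1], [6, -2, 5]].
det(A - λI) = 0 gives eigenvalues λ = 2, 3, 4.
For λ=2: eigenvector (1,0,-2).
For λ=3: eigenvector (0,-1,-1).
For λ=4: eigenvector (0,1,2).
General solution: C_1e^(2t)(1,0,-2) + C_2e^(3t)(0,-1,-1) + C_3e^(4t)(0,1,2).

u(t) = C_1e^(2t), v(t) = -C_2e^(3t) + C_3e^(4t), w(t) = -2C_1e^(2t) - C_2e^(3t) + 2C_3e^(4t)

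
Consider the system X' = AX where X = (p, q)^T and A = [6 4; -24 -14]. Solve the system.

p(t) = -c_1e^(-6t) + c_2e^(-2t), q(t) = 3c_1e^(-6t) - 2c_2e^(-2t)

Coefficient matrix A = [[6, 4], [-24, -14]].
Characteristic polynomial det(A - λI) = λ^2 + 8λ + 12 = 0.
Eigenvalues λ = -6, -2.
For λ=-6: (A-λI) row 1 is [12, 4], so an eigenvector is (-1, 3).
For λ=-2: (A-λI) row 1 is [8, 4], so an eigenvector is (1, -2).
General solution: c_1e^(-6t)(-1,3) + c_2e^(-2t)(1,-2).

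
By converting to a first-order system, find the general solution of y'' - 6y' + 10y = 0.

Let x_1 = y, x_2 = y'. Then x_1' = x_2 and x_2' = -10x_1 + 6x_2.
A = [[0,1],[-10,6]]; det(A-λI) = λ^2 - 6λ + 10.
Eigenvalues λ = 3 ± i.

y(t) = C_1e^(3t)cos(t) + C_2e^(3t)sin(t)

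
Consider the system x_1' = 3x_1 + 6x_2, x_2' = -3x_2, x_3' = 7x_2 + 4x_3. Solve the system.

x_1(t) = C_1e^(3t) - C_2e^(-3t), x_2(t) = C_2e^(-3t), x_3(t) = -C_2e^(-3t) + C_3e^(4t)

Coefficient matrix A = [[3, 6, 0], [0, -3, 0], [0, 7, 4]].
det(A - λI) = 0 gives eigenvalues λ = 3, -3, 4.
For λ=3: eigenvector (1,0,0).
For λ=-3: eigenvector (-1,1,-1).
For λ=4: eigenvector (0,0,1).
General solution: C_1e^(3t)(1,0,0) + C_2e^(-3t)(-1,1,-1) + C_3e^(4t)(0,0,1).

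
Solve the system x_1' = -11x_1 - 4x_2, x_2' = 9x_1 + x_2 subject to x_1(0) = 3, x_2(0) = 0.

Coefficient matrix A = [[-11, -4], [9, 1]].
Characteristic polynomial det(A - λI) = λ^2 + 10λ + 25 = 0.
Single eigenvalue λ = -5 with algebraic multiplicity 2.
Eigenvector v = (-2,3); generalized eigenvector w with (A-λI)w=v is (1,-1).
General solution: e^(-5t)[c_1·v + c_2·(t·v + w)].
Applying x_1(0)=3, x_2(0)=0 gives c_1=3, c_2=9.

x_1(t) = -18te^(-5t) + 3e^(-5t), x_2(t) = 27te^(-5t)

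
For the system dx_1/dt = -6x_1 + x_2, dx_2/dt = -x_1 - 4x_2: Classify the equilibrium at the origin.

A = [[-6,1],[-1,-4]]; det(A-λI) = λ^2 + 10λ + 25.
repeated λ = -5 with a single eigenvector.

stable improper node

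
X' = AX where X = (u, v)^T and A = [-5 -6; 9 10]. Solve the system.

Coefficient matrix A = [[-5, -6], [9, 10]].
Characteristic polynomial det(A - λI) = λ^2 - 5λ + 4 = 0.
Eigenvalues λ = 4, 1.
For λ=4: (A-λI) row 1 is [-9, -6], so an eigenvector is (2, -3).
For λ=1: (A-λI) row 1 is [-6, -6], so an eigenvector is (1, -1).
General solution: K_1e^(4t)(2,-3) + K_2e^(t)(1,-1).

u(t) = 2K_1e^(4t) + K_2e^(t), v(t) = -3K_1e^(4t) - K_2e^(t)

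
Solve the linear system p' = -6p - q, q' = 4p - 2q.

p(t) = -K_1e^(-4t) - K_2te^(-4t) + 2K_2e^(-4t), q(t) = 2K_1e^(-4t) + 2K_2te^(-4t) - 3K_2e^(-4t)

Coefficient matrix A = [[-6, -1], [4, -2]].
Characteristic polynomial det(A - λI) = λ^2 + 8λ + 16 = 0.
Single eigenvalue λ = -4 with algebraic multiplicity 2.
Eigenvector v = (-1,2); generalized eigenvector w with (A-λI)w=v is (2,-3).
General solution: e^(-4t)[K_1·v + K_2·(t·v + w)].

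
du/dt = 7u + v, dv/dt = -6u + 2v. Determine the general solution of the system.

Coefficient matrix A = [[7, 1], [-6, 2]].
Characteristic polynomial det(A - λI) = λ^2 - 9λ + 20 = 0.
Eigenvalues λ = 4, 5.
For λ=4: (A-λI) row 1 is [3, 1], so an eigenvector is (1, -3).
For λ=5: (A-λI) row 1 is [2, 1], so an eigenvector is (-1, 2).
General solution: c_1e^(4t)(1,-3) + c_2e^(5t)(-1,2).

u(t) = c_1e^(4t) - c_2e^(5t), v(t) = -3c_1e^(4t) + 2c_2e^(5t)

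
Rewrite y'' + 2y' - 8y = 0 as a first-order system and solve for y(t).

y(t) = K_1e^(-4t) + K_2e^(2t)

Let x_1 = y, x_2 = y'. Then x_1' = x_2 and x_2' = 8x_1 - 2x_2.
A = [[0,1],[8,-2]]; det(A-λI) = λ^2 + 2λ - 8.
Eigenvalues λ = -4, 2 with eigenvectors (1,-4), (1,2).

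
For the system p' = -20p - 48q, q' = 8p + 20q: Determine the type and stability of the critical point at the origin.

saddle

A = [[-20,-48],[8,20]]; det(A-λI) = λ^2 - 16.
λ = -4, 4: opposite signs.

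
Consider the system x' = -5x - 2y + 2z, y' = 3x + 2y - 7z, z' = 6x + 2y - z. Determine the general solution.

Coefficient matrix A = [[-5, -2, 2], [3, 2, -7], [6, 2, -1]].
det(A - λI) = 0 gives eigenvalues λ = -3, 1, -2.
For λ=-3: eigenvector (1,-2,-1).
For λ=1: eigenvector (1,-3,0).
For λ=-2: eigenvector (-2,5,2).
General solution: C_1e^(-3t)(1,-2,-1) + C_2e^(t)(1,-3,0) + C_3e^(-2t)(-2,5,2).

x(t) = C_1e^(-3t) + C_2e^(t) - 2C_3e^(-2t), y(t) = -2C_1e^(-3t) - 3C_2e^(t) + 5C_3e^(-2t), z(t) = -C_1e^(-3t) + 2C_3e^(-2t)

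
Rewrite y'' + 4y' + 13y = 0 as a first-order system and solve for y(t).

y(t) = c_1e^(-2t)cos(3t) + c_2e^(-2t)sin(3t)

Let x_1 = y, x_2 = y'. Then x_1' = x_2 and x_2' = -13x_1 - 4x_2.
A = [[0,1],[-13,-4]]; det(A-λI) = λ^2 + 4λ + 13.
Eigenvalues λ = -2 ± 3i.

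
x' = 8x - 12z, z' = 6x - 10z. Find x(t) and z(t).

x(t) = K_1e^(-4t) - 2K_2e^(2t), z(t) = K_1e^(-4t) - K_2e^(2t)

Coefficient matrix A = [[8, -12], [6, -10]].
Characteristic polynomial det(A - λI) = λ^2 + 2λ - 8 = 0.
Eigenvalues λ = -4, 2.
For λ=-4: (A-λI) row 1 is [12, -12], so an eigenvector is (1, 1).
For λ=2: (A-λI) row 1 is [6, -12], so an eigenvector is (-2, -1).
General solution: K_1e^(-4t)(1,1) + K_2e^(2t)(-2,-1).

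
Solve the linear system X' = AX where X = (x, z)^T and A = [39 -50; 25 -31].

Coefficient matrix A = [[39, -50], [25, -31]].
Characteristic polynomial det(A - λI) = λ^2 - 8λ + 41 = 0.
Eigenvalues λ = 4 ± 5i (complex conjugate pair).
For λ=4+5i: an eigenvector is (-1,-1) - i(3,2) = (-1 - 3i, -1 - 2i).
A real fundamental pair from Re and Im of e^((4+5i)t)v: X_1 = e^(4t)(cos(5t)·(-1,-1) + sin(5t)·(3,2)), X_2 = e^(4t)(sin(5t)·(-1,-1) - cos(5t)·(3,2)).
General solution: C_1X_1 + C_2X_2.

x(t) = 3C_1e^(4t)sin(5t) - C_1e^(4t)cos(5t) - C_2e^(4t)sin(5t) - 3C_2e^(4t)cos(5t), z(t) = 2C_1e^(4t)sin(5t) - C_1e^(4t)cos(5t) - C_2e^(4t)sin(5t) - 2C_2e^(4t)cos(5t)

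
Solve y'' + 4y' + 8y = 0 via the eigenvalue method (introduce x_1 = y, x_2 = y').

Let x_1 = y, x_2 = y'. Then x_1' = x_2 and x_2' = -8x_1 - 4x_2.
A = [[0,1],[-8,-4]]; det(A-λI) = λ^2 + 4λ + 8.
Eigenvalues λ = -2 ± 2i.

y(t) = c_1e^(-2t)cos(2t) + c_2e^(-2t)sin(2t)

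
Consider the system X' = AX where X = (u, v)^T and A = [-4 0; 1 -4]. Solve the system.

u(t) = K_2e^(-4t), v(t) = K_1e^(-4t) + K_2te^(-4t) - 3K_2e^(-4t)

Coefficient matrix A = [[-4, 0], [1, -4]].
Characteristic polynomial det(A - λI) = λ^2 + 8λ + 16 = 0.
Single eigenvalue λ = -4 with algebraic multiplicity 2.
Eigenvector v = (0,1); generalized eigenvector w with (A-λI)w=v is (1,-3).
General solution: e^(-4t)[K_1·v + K_2·(t·v + w)].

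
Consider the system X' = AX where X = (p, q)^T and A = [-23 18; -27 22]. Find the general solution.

p(t) = -c_1e^(-5t) - 2c_2e^(4t), q(t) = -c_1e^(-5t) - 3c_2e^(4t)

Coefficient matrix A = [[-23, 18], [-27, 22]].
Characteristic polynomial det(A - λI) = λ^2 + λ - 20 = 0.
Eigenvalues λ = -5, 4.
For λ=-5: (A-λI) row 1 is [-18, 18], so an eigenvector is (-1, -1).
For λ=4: (A-λI) row 1 is [-27, 18], so an eigenvector is (-2, -3).
General solution: c_1e^(-5t)(-1,-1) + c_2e^(4t)(-2,-3).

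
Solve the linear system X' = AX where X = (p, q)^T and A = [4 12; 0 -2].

Coefficient matrix A = [[4, 12], [0, -2]].
Characteristic polynomial det(A - λI) = λ^2 - 2λ - 8 = 0.
Eigenvalues λ = 4, -2.
For λ=4: (A-λI) row 1 is [0, 12], so an eigenvector is (-1, 0).
For λ=-2: (A-λI) row 1 is [6, 12], so an eigenvector is (2, -1).
General solution: c_1e^(4t)(-1,0) + c_2e^(-2t)(2,-1).

p(t) = -c_1e^(4t) + 2c_2e^(-2t), q(t) = -c_2e^(-2t)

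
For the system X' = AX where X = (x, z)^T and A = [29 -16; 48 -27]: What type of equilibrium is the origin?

A = [[29,-16],[48,-27]]; det(A-λI) = λ^2 - 2λ - 15.
λ = -3, 5: opposite signs.

saddle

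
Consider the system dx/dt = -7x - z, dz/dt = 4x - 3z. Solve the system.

x(t) = -K_1e^(-5t) - K_2te^(-5t), z(t) = 2K_1e^(-5t) + 2K_2te^(-5t) + K_2e^(-5t)

Coefficient matrix A = [[-7, -1], [4, -3]].
Characteristic polynomial det(A - λI) = λ^2 + 10λ + 25 = 0.
Single eigenvalue λ = -5 with algebraic multiplicity 2.
Eigenvector v = (-1,2); generalized eigenvector w with (A-λI)w=v is (0,1).
General solution: e^(-5t)[K_1·v + K_2·(t·v + w)].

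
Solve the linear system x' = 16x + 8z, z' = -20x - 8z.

Coefficient matrix A = [[16, 8], [-20, -8]].
Characteristic polynomial det(A - λI) = λ^2 - 8λ + 32 = 0.
Eigenvalues λ = 4 ± 4i (complex conjugate pair).
For λ=4+4i: an eigenvector is (-1,1) - i(-1,2) = (-1 + i, 1 - 2i).
A real fundamental pair from Re and Im of e^((4+4i)t)v: X_1 = e^(4t)(cos(4t)·(-1,1) + sin(4t)·(-1,2)), X_2 = e^(4t)(sin(4t)·(-1,1) - cos(4t)·(-1,2)).
General solution: C_1X_1 + C_2X_2.

x(t) = -C_1e^(4t)sin(4t) - C_1e^(4t)cos(4t) - C_2e^(4t)sin(4t) + C_2e^(4t)cos(4t), z(t) = 2C_1e^(4t)sin(4t) + C_1e^(4t)cos(4t) + C_2e^(4t)sin(4t) - 2C_2e^(4t)cos(4t)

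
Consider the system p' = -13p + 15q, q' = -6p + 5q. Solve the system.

p(t) = -2C_1e^(-4t)sin(3t) - C_1e^(-4t)cos(3t) - C_2e^(-4t)sin(3t) + 2C_2e^(-4t)cos(3t), q(t) = -C_1e^(-4t)sin(3t) - C_1e^(-4t)cos(3t) - C_2e^(-4t)sin(3t) + C_2e^(-4t)cos(3t)

Coefficient matrix A = [[-13, 15], [-6, 5]].
Characteristic polynomial det(A - λI) = λ^2 + 8λ + 25 = 0.
Eigenvalues λ = -4 ± 3i (complex conjugate pair).
For λ=-4+3i: an eigenvector is (-1,-1) - i(-2,-1) = (-1 + 2i, -1 + i).
A real fundamental pair from Re and Im of e^((-4+3i)t)v: X_1 = e^(-4t)(cos(3t)·(-1,-1) + sin(3t)·(-2,-1)), X_2 = e^(-4t)(sin(3t)·(-1,-1) - cos(3t)·(-2,-1)).
General solution: C_1X_1 + C_2X_2.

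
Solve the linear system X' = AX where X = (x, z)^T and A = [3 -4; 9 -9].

x(t) = 2c_1e^(-3t) + 2c_2te^(-3t) + c_2e^(-3t), z(t) = 3c_1e^(-3t) + 3c_2te^(-3t) + c_2e^(-3t)

Coefficient matrix A = [[3, -4], [9, -9]].
Characteristic polynomial det(A - λI) = λ^2 + 6λ + 9 = 0.
Single eigenvalue λ = -3 with algebraic multiplicity 2.
Eigenvector v = (2,3); generalized eigenvector w with (A-λI)w=v is (1,1).
General solution: e^(-3t)[c_1·v + c_2·(t·v + w)].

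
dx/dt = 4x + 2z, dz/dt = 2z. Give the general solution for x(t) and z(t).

Coefficient matrix A = [[4, 2], [0, 2]].
Characteristic polynomial det(A - λI) = λ^2 - 6λ + 8 = 0.
Eigenvalues λ = 4, 2.
For λ=4: (A-λI) row 1 is [0, 2], so an eigenvector is (1, 0).
For λ=2: (A-λI) row 1 is [2, 2], so an eigenvector is (1, -1).
General solution: C_1e^(4t)(1,0) + C_2e^(2t)(1,-1).

x(t) = C_1e^(4t) + C_2e^(2t), z(t) = -C_2e^(2t)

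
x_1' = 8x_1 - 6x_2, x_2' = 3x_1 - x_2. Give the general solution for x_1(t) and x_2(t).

Coefficient matrix A = [[8, -6], [3, -1]].
Characteristic polynomial det(A - λI) = λ^2 - 7λ + 10 = 0.
Eigenvalues λ = 2, 5.
For λ=2: (A-λI) row 1 is [6, -6], so an eigenvector is (-1, -1).
For λ=5: (A-λI) row 1 is [3, -6], so an eigenvector is (-2, -1).
General solution: K_1e^(2t)(-1,-1) + K_2e^(5t)(-2,-1).

x_1(t) = -K_1e^(2t) - 2K_2e^(5t), x_2(t) = -K_1e^(2t) - K_2e^(5t)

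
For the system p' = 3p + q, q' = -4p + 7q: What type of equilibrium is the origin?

A = [[3,1],[-4,7]]; det(A-λI) = λ^2 - 10λ + 25.
repeated λ = 5 with a single eigenvector.

unstable improper node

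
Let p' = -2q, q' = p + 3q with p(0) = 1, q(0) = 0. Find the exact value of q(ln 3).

6

A = [[0,-2],[1,3]]; eigenvalues λ = 1, 2.
Eigenvectors: (-2,1) for λ=1, (-1,1) for λ=2.
From the initial condition, c_1 = -1, c_2 = 1.
q(ln 3) = (-1)(3^1)(1) + (1)(3^2)(1) = 6.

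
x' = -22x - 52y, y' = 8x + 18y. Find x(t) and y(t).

Coefficient matrix A = [[-22, -52], [8, 18]].
Characteristic polynomial det(A - λI) = λ^2 + 4λ + 20 = 0.
Eigenvalues λ = -2 ± 4i (complex conjugate pair).
For λ=-2+4i: an eigenvector is (-3,1) - i(2,-1) = (-3 - 2i, 1 + i).
A real fundamental pair from Re and Im of e^((-2+4i)t)v: X_1 = e^(-2t)(cos(4t)·(-3,1) + sin(4t)·(2,-1)), X_2 = e^(-2t)(sin(4t)·(-3,1) - cos(4t)·(2,-1)).
General solution: K_1X_1 + K_2X_2.

x(t) = 2K_1e^(-2t)sin(4t) - 3K_1e^(-2t)cos(4t) - 3K_2e^(-2t)sin(4t) - 2K_2e^(-2t)cos(4t), y(t) = -K_1e^(-2t)sin(4t) + K_1e^(-2t)cos(4t) + K_2e^(-2t)sin(4t) + K_2e^(-2t)cos(4t)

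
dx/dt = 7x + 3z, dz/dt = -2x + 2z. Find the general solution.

Coefficient matrix A = [[7, 3], [-2, 2]].
Characteristic polynomial det(A - λI) = λ^2 - 9λ + 20 = 0.
Eigenvalues λ = 5, 4.
For λ=5: (A-λI) row 1 is [2, 3], so an eigenvector is (-3, 2).
For λ=4: (A-λI) row 1 is [3, 3], so an eigenvector is (-1, 1).
General solution: c_1e^(5t)(-3,2) + c_2e^(4t)(-1,1).

x(t) = -3c_1e^(5t) - c_2e^(4t), z(t) = 2c_1e^(5t) + c_2e^(4t)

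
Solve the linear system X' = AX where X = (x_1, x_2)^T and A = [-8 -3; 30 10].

Coefficient matrix A = [[-8, -3], [30, 10]].
Characteristic polynomial det(A - λI) = λ^2 - 2λ + 10 = 0.
Eigenvalues λ = 1 ± 3i (complex conjugate pair).
For λ=1+3i: an eigenvector is (0,-1) - i(1,-3) = (0 - i, -1 + 3i).
A real fundamental pair from Re and Im of e^((1+3i)t)v: X_1 = e^(t)(cos(3t)·(0,-1) + sin(3t)·(1,-3)), X_2 = e^(t)(sin(3t)·(0,-1) - cos(3t)·(1,-3)).
General solution: C_1X_1 + C_2X_2.

x_1(t) = C_1e^(t)sin(3t) - C_2e^(t)cos(3t), x_2(t) = -3C_1e^(t)sin(3t) - C_1e^(t)cos(3t) - C_2e^(t)sin(3t) + 3C_2e^(t)cos(3t)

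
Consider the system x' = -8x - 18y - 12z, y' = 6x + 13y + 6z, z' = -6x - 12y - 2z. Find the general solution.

x(t) = 4c_1e^(-2t) - 2c_2e^(t) - c_3e^(4t), y(t) = -2c_1e^(-2t) + c_2e^(t), z(t) = c_1e^(-2t) + c_3e^(4t)

Coefficient matrix A = [[-8, -18, -12], [6, 13, 6], [-6, -12, -2]].
det(A - λI) = 0 gives eigenvalues λ = -2, 1, 4.
For λ=-2: eigenvector (4,-2,1).
For λ=1: eigenvector (-2,1,0).
For λ=4: eigenvector (-1,0,1).
General solution: c_1e^(-2t)(4,-2,1) + c_2e^(t)(-2,1,0) + c_3e^(4t)(-1,0,1).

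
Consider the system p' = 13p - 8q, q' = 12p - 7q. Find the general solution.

Coefficient matrix A = [[13, -8], [12, -7]].
Characteristic polynomial det(A - λI) = λ^2 - 6λ + 5 = 0.
Eigenvalues λ = 1, 5.
For λ=1: (A-λI) row 1 is [12, -8], so an eigenvector is (2, 3).
For λ=5: (A-λI) row 1 is [8, -8], so an eigenvector is (-1, -1).
General solution: C_1e^(t)(2,3) + C_2e^(5t)(-1,-1).

p(t) = 2C_1e^(t) - C_2e^(5t), q(t) = 3C_1e^(t) - C_2e^(5t)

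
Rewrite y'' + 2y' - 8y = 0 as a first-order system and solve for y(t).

y(t) = K_1e^(-4t) + K_2e^(2t)

Let x_1 = y, x_2 = y'. Then x_1' = x_2 and x_2' = 8x_1 - 2x_2.
A = [[0,1],[8,-2]]; det(A-λI) = λ^2 + 2λ - 8.
Eigenvalues λ = -4, 2 with eigenvectors (1,-4), (1,2).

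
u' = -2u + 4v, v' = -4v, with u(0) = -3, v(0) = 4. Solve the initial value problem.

u(t) = 5e^(-2t) - 8e^(-4t), v(t) = 4e^(-4t)

Coefficient matrix A = [[-2, 4], [0, -4]].
Characteristic polynomial det(A - λI) = λ^2 + 6λ + 8 = 0.
Eigenvalues λ = -4, -2.
For λ=-4: (A-λI) row 1 is [2, 4], so an eigenvector is (-2, 1).
For λ=-2: (A-λI) row 1 is [0, 4], so an eigenvector is (1, 0).
General solution: C_1e^(-4t)(-2,1) + C_2e^(-2t)(1,0).
Applying u(0)=-3, v(0)=4 gives C_1=4, C_2=5.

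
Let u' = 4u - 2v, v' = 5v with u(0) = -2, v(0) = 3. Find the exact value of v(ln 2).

A = [[4,-2],[0,5]]; eigenvalues λ = 4, 5.
Eigenvectors: (1,0) for λ=4, (2,-1) for λ=5.
From the initial condition, c_1 = 4, c_2 = -3.
v(ln 2) = (4)(2^4)(0) + (-3)(2^5)(-1) = 96.

96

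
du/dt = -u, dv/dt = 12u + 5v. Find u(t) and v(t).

Coefficient matrix A = [[-1, 0], [12, 5]].
Characteristic polynomial det(A - λI) = λ^2 - 4λ - 5 = 0.
Eigenvalues λ = -1, 5.
For λ=-1: (A-λI) row 2 is [12, 6], so an eigenvector is (-1, 2).
For λ=5: (A-λI) row 1 is [-6, 0], so an eigenvector is (0, 1).
General solution: C_1e^(-t)(-1,2) + C_2e^(5t)(0,1).

u(t) = -C_1e^(-t), v(t) = 2C_1e^(-t) + C_2e^(5t)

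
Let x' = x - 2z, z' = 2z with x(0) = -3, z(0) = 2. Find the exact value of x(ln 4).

-60

A = [[1,-2],[0,2]]; eigenvalues λ = 2, 1.
Eigenvectors: (2,-1) for λ=2, (1,0) for λ=1.
From the initial condition, c_1 = -2, c_2 = 1.
x(ln 4) = (-2)(4^2)(2) + (1)(4^1)(1) = -60.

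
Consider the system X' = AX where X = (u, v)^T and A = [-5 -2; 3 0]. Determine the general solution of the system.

Coefficient matrix A = [[-5, -2], [3, 0]].
Characteristic polynomial det(A - λI) = λ^2 + 5λ + 6 = 0.
Eigenvalues λ = -3, -2.
For λ=-3: (A-λI) row 1 is [-2, -2], so an eigenvector is (1, -1).
For λ=-2: (A-λI) row 1 is [-3, -2], so an eigenvector is (2, -3).
General solution: K_1e^(-3t)(1,-1) + K_2e^(-2t)(2,-3).

u(t) = K_1e^(-3t) + 2K_2e^(-2t), v(t) = -K_1e^(-3t) - 3K_2e^(-2t)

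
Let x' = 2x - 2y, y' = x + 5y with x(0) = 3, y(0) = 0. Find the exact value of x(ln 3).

-81

A = [[2,-2],[1,5]]; eigenvalues λ = 3, 4.
Eigenvectors: (2,-1) for λ=3, (-1,1) for λ=4.
From the initial condition, c_1 = 3, c_2 = 3.
x(ln 3) = (3)(3^3)(2) + (3)(3^4)(-1) = -81.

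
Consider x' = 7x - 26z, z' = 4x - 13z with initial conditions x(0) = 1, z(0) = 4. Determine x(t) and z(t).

Coefficient matrix A = [[7, -26], [4, -13]].
Characteristic polynomial det(A - λI) = λ^2 + 6λ + 13 = 0.
Eigenvalues λ = -3 ± 2i (complex conjugate pair).
For λ=-3+2i: an eigenvector is (2,1) - i(-3,-1) = (2 + 3i, 1 + i).
A real fundamental pair from Re and Im of e^((-3+2i)t)v: X_1 = e^(-3t)(cos(2t)·(2,1) + sin(2t)·(-3,-1)), X_2 = e^(-3t)(sin(2t)·(2,1) - cos(2t)·(-3,-1)).
General solution: K_1X_1 + K_2X_2.
Applying x(0)=1, z(0)=4 gives K_1=11, K_2=-7.

x(t) = -47e^(-3t)sin(2t) + e^(-3t)cos(2t), z(t) = -18e^(-3t)sin(2t) + 4e^(-3t)cos(2t)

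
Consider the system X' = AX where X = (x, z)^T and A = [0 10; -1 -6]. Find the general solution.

x(t) = C_1e^(-3t)sin(t) - 3C_1e^(-3t)cos(t) - 3C_2e^(-3t)sin(t) - C_2e^(-3t)cos(t), z(t) = C_1e^(-3t)cos(t) + C_2e^(-3t)sin(t)

Coefficient matrix A = [[0, 10], [-1, -6]].
Characteristic polynomial det(A - λI) = λ^2 + 6λ + 10 = 0.
Eigenvalues λ = -3 ± i (complex conjugate pair).
For λ=-3+i: an eigenvector is (-3,1) - i(1,0) = (-3 - i, 1).
A real fundamental pair from Re and Im of e^((-3+i)t)v: X_1 = e^(-3t)(cos(t)·(-3,1) + sin(t)·(1,0)), X_2 = e^(-3t)(sin(t)·(-3,1) - cos(t)·(1,0)).
General solution: C_1X_1 + C_2X_2.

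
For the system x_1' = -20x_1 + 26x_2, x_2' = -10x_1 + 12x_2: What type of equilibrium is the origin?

A = [[-20,26],[-10,12]]; det(A-λI) = λ^2 + 8λ + 20.
λ = -4 ± 2i: negative real part.

stable spiral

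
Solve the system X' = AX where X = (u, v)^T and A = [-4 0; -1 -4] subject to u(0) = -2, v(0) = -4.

u(t) = -2e^(-4t), v(t) = 2te^(-4t) - 4e^(-4t)

Coefficient matrix A = [[-4, 0], [-1, -4]].
Characteristic polynomial det(A - λI) = λ^2 + 8λ + 16 = 0.
Single eigenvalue λ = -4 with algebraic multiplicity 2.
Eigenvector v = (0,-1); generalized eigenvector w with (A-λI)w=v is (1,-3).
General solution: e^(-4t)[C_1·v + C_2·(t·v + w)].
Applying u(0)=-2, v(0)=-4 gives C_1=10, C_2=-2.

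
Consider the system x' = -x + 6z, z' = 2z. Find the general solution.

Coefficient matrix A = [[-1, 6], [0, 2]].
Characteristic polynomial det(A - λI) = λ^2 - λ - 2 = 0.
Eigenvalues λ = 2, -1.
For λ=2: (A-λI) row 1 is [-3, 6], so an eigenvector is (2, 1).
For λ=-1: (A-λI) row 1 is [0, 6], so an eigenvector is (1, 0).
General solution: c_1e^(2t)(2,1) + c_2e^(-t)(1,0).

x(t) = 2c_1e^(2t) + c_2e^(-t), z(t) = c_1e^(2t)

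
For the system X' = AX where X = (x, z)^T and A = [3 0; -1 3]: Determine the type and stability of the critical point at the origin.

unstable improper node

A = [[3,0],[-1,3]]; det(A-λI) = λ^2 - 6λ + 9.
repeated λ = 3 with a single eigenvector.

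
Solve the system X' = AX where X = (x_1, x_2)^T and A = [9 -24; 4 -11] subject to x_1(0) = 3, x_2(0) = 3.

Coefficient matrix A = [[9, -24], [4, -11]].
Characteristic polynomial det(A - λI) = λ^2 + 2λ - 3 = 0.
Eigenvalues λ = 1, -3.
For λ=1: (A-λI) row 1 is [8, -24], so an eigenvector is (3, 1).
For λ=-3: (A-λI) row 1 is [12, -24], so an eigenvector is (2, 1).
General solution: c_1e^(t)(3,1) + c_2e^(-3t)(2,1).
Applying x_1(0)=3, x_2(0)=3 gives c_1=-3, c_2=6.

x_1(t) = -9e^(t) + 12e^(-3t), x_2(t) = -3e^(t) + 6e^(-3t)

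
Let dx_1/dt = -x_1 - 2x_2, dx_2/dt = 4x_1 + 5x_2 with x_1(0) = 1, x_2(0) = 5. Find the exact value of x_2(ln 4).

A = [[-1,-2],[4,5]]; eigenvalues λ = 3, 1.
Eigenvectors: (1,-2) for λ=3, (1,-1) for λ=1.
From the initial condition, c_1 = -6, c_2 = 7.
x_2(ln 4) = (-6)(4^3)(-2) + (7)(4^1)(-1) = 740.

740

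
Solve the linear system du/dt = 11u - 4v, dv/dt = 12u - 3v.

u(t) = 2C_1e^(5t) + C_2e^(3t), v(t) = 3C_1e^(5t) + 2C_2e^(3t)

Coefficient matrix A = [[11, -4], [12, -3]].
Characteristic polynomial det(A - λI) = λ^2 - 8λ + 15 = 0.
Eigenvalues λ = 5, 3.
For λ=5: (A-λI) row 1 is [6, -4], so an eigenvector is (2, 3).
For λ=3: (A-λI) row 1 is [8, -4], so an eigenvector is (1, 2).
General solution: C_1e^(5t)(2,3) + C_2e^(3t)(1,2).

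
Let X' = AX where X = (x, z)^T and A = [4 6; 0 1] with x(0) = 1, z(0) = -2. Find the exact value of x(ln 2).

A = [[4,6],[0,1]]; eigenvalues λ = 1, 4.
Eigenvectors: (-2,1) for λ=1, (1,0) for λ=4.
From the initial condition, c_1 = -2, c_2 = -3.
x(ln 2) = (-2)(2^1)(-2) + (-3)(2^4)(1) = -40.

-40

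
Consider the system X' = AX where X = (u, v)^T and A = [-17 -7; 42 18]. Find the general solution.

u(t) = -K_1e^(-3t) + K_2e^(4t), v(t) = 2K_1e^(-3t) - 3K_2e^(4t)

Coefficient matrix A = [[-17, -7], [42, 18]].
Characteristic polynomial det(A - λI) = λ^2 - λ - 12 = 0.
Eigenvalues λ = -3, 4.
For λ=-3: (A-λI) row 1 is [-14, -7], so an eigenvector is (-1, 2).
For λ=4: (A-λI) row 1 is [-21, -7], so an eigenvector is (1, -3).
General solution: K_1e^(-3t)(-1,2) + K_2e^(4t)(1,-3).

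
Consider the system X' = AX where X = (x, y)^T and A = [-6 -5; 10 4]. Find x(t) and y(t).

Coefficient matrix A = [[-6, -5], [10, 4]].
Characteristic polynomial det(A - λI) = λ^2 + 2λ + 26 = 0.
Eigenvalues λ = -1 ± 5i (complex conjugate pair).
For λ=-1+5i: an eigenvector is (0,1) - i(-1,1) = (0 + i, 1 - i).
A real fundamental pair from Re and Im of e^((-1+5i)t)v: X_1 = e^(-t)(cos(5t)·(0,1) + sin(5t)·(-1,1)), X_2 = e^(-t)(sin(5t)·(0,1) - cos(5t)·(-1,1)).
General solution: C_1X_1 + C_2X_2.

x(t) = -C_1e^(-t)sin(5t) + C_2e^(-t)cos(5t), y(t) = C_1e^(-t)sin(5t) + C_1e^(-t)cos(5t) + C_2e^(-t)sin(5t) - C_2e^(-t)cos(5t)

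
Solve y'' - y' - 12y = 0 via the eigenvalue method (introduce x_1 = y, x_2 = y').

Let x_1 = y, x_2 = y'. Then x_1' = x_2 and x_2' = 12x_1 + x_2.
A = [[0,1],[12,1]]; det(A-λI) = λ^2 - λ - 12.
Eigenvalues λ = -3, 4 with eigenvectors (1,-3), (1,4).

y(t) = c_1e^(-3t) + c_2e^(4t)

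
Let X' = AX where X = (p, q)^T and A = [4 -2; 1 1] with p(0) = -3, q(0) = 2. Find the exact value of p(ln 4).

A = [[4,-2],[1,1]]; eigenvalues λ = 3, 2.
Eigenvectors: (-2,-1) for λ=3, (1,1) for λ=2.
From the initial condition, c_1 = 5, c_2 = 7.
p(ln 4) = (5)(4^3)(-2) + (7)(4^2)(1) = -528.

-528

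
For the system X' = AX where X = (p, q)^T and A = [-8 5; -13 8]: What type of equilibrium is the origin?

A = [[-8,5],[-13,8]]; det(A-λI) = λ^2 + 1.
λ = 0 ± i: zero real part.

center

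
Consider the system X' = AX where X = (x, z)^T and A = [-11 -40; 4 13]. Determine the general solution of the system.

Coefficient matrix A = [[-11, -40], [4, 13]].
Characteristic polynomial det(A - λI) = λ^2 - 2λ + 17 = 0.
Eigenvalues λ = 1 ± 4i (complex conjugate pair).
For λ=1+4i: an eigenvector is (-3,1) - i(-1,0) = (-3 + i, 1).
A real fundamental pair from Re and Im of e^((1+4i)t)v: X_1 = e^(t)(cos(4t)·(-3,1) + sin(4t)·(-1,0)), X_2 = e^(t)(sin(4t)·(-3,1) - cos(4t)·(-1,0)).
General solution: K_1X_1 + K_2X_2.

x(t) = -K_1e^(t)sin(4t) - 3K_1e^(t)cos(4t) - 3K_2e^(t)sin(4t) + K_2e^(t)cos(4t), z(t) = K_1e^(t)cos(4t) + K_2e^(t)sin(4t)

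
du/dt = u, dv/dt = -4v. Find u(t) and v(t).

Coefficient matrix A = [[1, 0], [0, -4]].
Characteristic polynomial det(A - λI) = λ^2 + 3λ - 4 = 0.
Eigenvalues λ = -4, 1.
For λ=-4: (A-λI) row 1 is [5, 0], so an eigenvector is (0, 1).
For λ=1: (A-λI) row 2 is [0, -5], so an eigenvector is (-1, 0).
General solution: K_1e^(-4t)(0,1) + K_2e^(t)(-1,0).

u(t) = -K_2e^(t), v(t) = K_1e^(-4t)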